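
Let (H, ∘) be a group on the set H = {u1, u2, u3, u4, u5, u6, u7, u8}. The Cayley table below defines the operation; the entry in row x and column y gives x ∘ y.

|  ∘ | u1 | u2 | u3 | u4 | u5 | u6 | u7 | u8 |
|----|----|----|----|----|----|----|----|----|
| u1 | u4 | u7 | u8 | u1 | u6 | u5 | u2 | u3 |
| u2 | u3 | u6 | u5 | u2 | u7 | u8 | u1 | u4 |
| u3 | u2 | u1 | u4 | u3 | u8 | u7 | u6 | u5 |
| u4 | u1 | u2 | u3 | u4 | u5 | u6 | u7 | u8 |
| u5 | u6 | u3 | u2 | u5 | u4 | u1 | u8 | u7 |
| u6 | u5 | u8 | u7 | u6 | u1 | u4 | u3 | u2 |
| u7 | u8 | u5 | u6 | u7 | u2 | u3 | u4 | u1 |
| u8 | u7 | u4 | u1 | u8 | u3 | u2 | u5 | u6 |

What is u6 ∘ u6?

Read row u6, column u6: u6 ∘ u6 = u4.

u4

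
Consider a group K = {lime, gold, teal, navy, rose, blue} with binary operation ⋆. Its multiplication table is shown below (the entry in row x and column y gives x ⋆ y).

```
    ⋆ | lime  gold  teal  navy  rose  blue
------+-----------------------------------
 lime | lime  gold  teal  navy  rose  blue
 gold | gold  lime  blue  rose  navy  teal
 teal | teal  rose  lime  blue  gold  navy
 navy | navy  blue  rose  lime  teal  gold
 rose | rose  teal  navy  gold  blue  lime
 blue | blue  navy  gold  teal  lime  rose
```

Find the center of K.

An element z is central iff its row equals its column in the table.
For rose: rose ⋆ navy = gold ≠ teal = navy ⋆ rose, so rose ∉ Z.
Checking each element this way leaves Z(K) = {lime}.

{lime}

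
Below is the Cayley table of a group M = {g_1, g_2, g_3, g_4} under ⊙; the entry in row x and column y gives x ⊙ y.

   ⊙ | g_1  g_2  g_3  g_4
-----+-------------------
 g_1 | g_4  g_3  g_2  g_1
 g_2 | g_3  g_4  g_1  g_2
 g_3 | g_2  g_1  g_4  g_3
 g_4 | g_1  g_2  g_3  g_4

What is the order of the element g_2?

2

The identity element is g_4 (its row matches the header).
g_2^1 = g_2
g_2^2 = g_2 ⊙ g_2 = g_4
The first power of g_2 equal to the identity is g_2^2, so ord(g_2) = 2.
(Structurally, M here is isomorphic to the Klein four-group V_4.)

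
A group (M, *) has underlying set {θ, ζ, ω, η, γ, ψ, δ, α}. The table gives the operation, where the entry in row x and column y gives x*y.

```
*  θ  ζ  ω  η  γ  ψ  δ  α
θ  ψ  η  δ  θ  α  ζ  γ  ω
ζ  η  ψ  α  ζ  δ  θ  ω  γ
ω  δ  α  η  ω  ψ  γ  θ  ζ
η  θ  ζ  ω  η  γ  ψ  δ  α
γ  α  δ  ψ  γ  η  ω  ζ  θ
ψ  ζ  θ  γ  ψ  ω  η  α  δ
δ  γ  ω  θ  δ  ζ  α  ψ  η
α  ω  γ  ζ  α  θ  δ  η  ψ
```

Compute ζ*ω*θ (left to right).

ζ*ω = α
α*θ = ω
(Structurally, M here is isomorphic to Z_2 x Z_4.)

ω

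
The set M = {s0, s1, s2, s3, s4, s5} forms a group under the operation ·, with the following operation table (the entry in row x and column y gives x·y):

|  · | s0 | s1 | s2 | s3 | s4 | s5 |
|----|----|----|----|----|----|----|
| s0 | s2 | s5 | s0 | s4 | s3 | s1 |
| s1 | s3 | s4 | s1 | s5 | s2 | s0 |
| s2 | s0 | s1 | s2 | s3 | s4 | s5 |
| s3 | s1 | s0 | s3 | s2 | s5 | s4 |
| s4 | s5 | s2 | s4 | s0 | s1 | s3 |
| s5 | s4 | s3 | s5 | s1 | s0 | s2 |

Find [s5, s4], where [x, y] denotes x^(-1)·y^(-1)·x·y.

s1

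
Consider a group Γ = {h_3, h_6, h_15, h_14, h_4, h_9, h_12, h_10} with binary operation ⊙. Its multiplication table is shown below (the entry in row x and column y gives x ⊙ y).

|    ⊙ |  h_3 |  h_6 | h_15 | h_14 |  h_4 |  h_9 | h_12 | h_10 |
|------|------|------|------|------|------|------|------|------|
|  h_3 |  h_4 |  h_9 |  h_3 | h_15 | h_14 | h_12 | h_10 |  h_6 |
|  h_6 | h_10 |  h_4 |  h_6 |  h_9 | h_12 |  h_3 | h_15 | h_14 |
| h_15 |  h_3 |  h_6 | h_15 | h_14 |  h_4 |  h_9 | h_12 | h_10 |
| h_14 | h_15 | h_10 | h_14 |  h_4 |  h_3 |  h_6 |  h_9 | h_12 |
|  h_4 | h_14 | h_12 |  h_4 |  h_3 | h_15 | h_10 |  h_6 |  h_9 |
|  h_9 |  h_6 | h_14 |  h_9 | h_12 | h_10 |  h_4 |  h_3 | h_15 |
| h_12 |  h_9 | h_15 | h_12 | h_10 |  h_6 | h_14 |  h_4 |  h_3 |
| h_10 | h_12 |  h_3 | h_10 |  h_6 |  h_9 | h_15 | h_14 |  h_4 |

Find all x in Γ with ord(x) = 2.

Identity is h_15. Compute the order of each non-identity element by repeated multiplication:
  h_3: h_3 → h_4 → h_14 → h_15  (order 4)
  h_6: h_6 → h_4 → h_12 → h_15  (order 4)
  h_14: h_14 → h_4 → h_3 → h_15  (order 4)
  h_4: h_4 → h_15  (order 2)
  h_9: h_9 → h_4 → h_10 → h_15  (order 4)
  h_12: h_12 → h_4 → h_6 → h_15  (order 4)
  h_10: h_10 → h_4 → h_9 → h_15  (order 4)
Elements of order 2: {h_4}.

{h_4}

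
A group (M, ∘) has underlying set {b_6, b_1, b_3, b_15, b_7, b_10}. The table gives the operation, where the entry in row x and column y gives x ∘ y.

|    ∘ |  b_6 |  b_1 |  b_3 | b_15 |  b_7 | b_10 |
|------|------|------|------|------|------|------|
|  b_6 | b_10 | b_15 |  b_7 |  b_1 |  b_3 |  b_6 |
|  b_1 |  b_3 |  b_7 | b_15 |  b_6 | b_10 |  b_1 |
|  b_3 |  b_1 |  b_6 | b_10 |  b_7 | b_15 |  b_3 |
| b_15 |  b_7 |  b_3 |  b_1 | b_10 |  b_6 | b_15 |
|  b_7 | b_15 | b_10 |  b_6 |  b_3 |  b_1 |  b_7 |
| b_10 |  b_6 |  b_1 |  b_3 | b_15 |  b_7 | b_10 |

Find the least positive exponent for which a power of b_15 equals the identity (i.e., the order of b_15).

The identity element is b_10 (its row matches the header).
b_15^1 = b_15
b_15^2 = b_15 ∘ b_15 = b_10
The first power of b_15 equal to the identity is b_15^2, so ord(b_15) = 2.

2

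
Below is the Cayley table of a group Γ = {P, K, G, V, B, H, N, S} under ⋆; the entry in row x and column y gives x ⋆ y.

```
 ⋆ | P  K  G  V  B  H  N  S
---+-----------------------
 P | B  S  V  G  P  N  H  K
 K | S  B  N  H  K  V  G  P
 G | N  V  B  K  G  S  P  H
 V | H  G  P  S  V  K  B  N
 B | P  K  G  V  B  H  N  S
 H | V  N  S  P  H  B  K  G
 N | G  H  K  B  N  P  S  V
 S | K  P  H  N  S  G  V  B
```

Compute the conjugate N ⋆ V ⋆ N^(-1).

The identity is B. In row N, the entry B sits in column V, so N^(-1) = V.
N ⋆ V = B
B ⋆ V = V
(Structurally, Γ here is isomorphic to the dihedral group D_4.)

V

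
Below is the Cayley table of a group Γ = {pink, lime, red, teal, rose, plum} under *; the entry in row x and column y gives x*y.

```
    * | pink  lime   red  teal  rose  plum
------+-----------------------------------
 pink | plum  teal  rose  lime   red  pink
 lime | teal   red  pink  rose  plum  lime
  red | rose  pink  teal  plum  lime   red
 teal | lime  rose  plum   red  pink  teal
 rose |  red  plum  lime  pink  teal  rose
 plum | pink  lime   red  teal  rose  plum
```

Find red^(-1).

teal

First locate the identity: row plum matches the header, so plum is the identity.
Scan row red for plum: red*teal = plum. Hence red^(-1) = teal.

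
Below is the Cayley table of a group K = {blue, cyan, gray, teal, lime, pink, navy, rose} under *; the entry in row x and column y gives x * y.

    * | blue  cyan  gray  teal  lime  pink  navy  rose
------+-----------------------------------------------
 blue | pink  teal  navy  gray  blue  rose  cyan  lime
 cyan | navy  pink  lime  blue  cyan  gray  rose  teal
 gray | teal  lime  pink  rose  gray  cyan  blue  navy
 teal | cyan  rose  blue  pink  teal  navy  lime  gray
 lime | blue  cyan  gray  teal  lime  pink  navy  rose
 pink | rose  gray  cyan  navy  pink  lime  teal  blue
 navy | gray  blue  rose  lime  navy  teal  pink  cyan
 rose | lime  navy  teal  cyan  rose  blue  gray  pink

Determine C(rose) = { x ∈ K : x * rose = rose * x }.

{blue, lime, pink, rose}

Compare row rose with column rose entry by entry.
pink * rose = blue = rose * pink, so pink commutes with rose.
teal * rose = gray but rose * teal = cyan, so teal does not.
Collecting the elements that commute with rose: C(rose) = {blue, lime, pink, rose}.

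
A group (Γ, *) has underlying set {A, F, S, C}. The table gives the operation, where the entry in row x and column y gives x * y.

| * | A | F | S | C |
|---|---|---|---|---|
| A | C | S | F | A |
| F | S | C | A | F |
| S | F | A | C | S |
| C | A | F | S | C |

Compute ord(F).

2

The identity element is C (its row matches the header).
F^1 = F
F^2 = F * F = C
The first power of F equal to the identity is F^2, so ord(F) = 2.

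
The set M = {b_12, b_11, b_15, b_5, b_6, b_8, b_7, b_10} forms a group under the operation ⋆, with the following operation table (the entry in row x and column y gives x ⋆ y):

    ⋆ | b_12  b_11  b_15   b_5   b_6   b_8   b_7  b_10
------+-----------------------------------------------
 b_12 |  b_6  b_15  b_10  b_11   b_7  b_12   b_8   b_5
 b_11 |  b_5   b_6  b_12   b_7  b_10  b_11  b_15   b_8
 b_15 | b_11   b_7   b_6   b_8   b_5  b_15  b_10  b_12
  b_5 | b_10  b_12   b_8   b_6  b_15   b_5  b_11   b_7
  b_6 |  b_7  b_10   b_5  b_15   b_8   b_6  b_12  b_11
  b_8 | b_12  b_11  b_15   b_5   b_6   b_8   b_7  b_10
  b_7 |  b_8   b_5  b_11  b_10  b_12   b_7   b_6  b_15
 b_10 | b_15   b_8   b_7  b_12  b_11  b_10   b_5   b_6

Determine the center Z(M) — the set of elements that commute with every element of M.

{b_6, b_8}

An element z is central iff its row equals its column in the table.
For b_7: b_7 ⋆ b_11 = b_5 ≠ b_15 = b_11 ⋆ b_7, so b_7 ∉ Z.
Checking each element this way leaves Z(M) = {b_6, b_8}.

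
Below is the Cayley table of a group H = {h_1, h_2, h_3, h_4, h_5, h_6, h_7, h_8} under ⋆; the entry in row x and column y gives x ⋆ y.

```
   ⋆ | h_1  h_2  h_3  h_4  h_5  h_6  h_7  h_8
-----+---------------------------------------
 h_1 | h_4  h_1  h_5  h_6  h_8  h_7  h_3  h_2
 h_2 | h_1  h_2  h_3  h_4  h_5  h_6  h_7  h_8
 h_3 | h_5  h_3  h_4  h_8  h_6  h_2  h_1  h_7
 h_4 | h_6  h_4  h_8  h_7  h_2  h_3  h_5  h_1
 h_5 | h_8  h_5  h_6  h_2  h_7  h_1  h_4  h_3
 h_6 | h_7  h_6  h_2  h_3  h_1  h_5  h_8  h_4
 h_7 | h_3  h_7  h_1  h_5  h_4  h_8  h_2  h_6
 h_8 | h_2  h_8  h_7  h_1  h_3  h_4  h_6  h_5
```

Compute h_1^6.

h_1^1 = h_1
h_1^2 = h_1 ⋆ h_1 = h_4
h_1^3 = h_4 ⋆ h_1 = h_6
h_1^4 = h_6 ⋆ h_1 = h_7
h_1^5 = h_7 ⋆ h_1 = h_3
h_1^6 = h_3 ⋆ h_1 = h_5
(Structurally, H here is isomorphic to the cyclic group Z_8.)

h_5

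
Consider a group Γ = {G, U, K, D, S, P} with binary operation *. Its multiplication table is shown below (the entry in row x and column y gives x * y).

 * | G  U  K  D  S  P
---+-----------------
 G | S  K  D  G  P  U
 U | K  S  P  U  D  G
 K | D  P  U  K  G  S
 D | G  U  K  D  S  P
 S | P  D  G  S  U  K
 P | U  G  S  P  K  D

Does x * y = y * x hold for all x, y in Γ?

Yes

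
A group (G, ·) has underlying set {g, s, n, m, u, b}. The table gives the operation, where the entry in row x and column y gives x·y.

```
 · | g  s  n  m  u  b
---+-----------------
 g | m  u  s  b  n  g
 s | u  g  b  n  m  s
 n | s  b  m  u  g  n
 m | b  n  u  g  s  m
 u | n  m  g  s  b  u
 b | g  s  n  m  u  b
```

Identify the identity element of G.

b

The identity e satisfies e·x = x for all x, so its row in the table reproduces the column headers.
Row b reads: g, s, n, m, u, b — exactly the header order. So b is the identity.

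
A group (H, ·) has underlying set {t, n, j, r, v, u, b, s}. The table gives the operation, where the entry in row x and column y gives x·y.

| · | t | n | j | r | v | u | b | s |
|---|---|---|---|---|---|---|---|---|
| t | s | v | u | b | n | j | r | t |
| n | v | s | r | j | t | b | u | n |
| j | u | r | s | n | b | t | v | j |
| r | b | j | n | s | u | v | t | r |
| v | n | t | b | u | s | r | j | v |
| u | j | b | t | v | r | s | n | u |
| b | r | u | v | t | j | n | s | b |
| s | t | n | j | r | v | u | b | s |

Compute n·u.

b

Read row n, column u: n·u = b.
(Structurally, H here is isomorphic to the elementary abelian group (Z_2)^3.)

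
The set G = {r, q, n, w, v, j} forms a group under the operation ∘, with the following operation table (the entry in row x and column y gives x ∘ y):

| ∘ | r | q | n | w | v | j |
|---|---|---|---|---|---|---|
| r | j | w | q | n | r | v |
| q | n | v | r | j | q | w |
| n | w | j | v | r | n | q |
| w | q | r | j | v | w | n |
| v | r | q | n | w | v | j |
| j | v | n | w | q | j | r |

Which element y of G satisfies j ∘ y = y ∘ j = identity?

First locate the identity: row v matches the header, so v is the identity.
Scan row j for v: j ∘ r = v. Hence j^(-1) = r.

r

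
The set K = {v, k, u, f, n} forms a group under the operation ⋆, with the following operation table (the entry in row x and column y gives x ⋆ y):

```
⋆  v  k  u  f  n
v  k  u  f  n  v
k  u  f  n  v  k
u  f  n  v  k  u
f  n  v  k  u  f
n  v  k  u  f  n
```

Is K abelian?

Yes

Check whether the table is symmetric across its main diagonal.
Every entry (row x, col y) equals the entry (row y, col x), so K is abelian.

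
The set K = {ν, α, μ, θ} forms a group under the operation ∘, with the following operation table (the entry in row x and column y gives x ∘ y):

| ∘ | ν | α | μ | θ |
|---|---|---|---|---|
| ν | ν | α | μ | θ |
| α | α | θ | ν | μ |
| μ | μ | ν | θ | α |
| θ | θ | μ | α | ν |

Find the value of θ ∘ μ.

α

Read row θ, column μ: θ ∘ μ = α.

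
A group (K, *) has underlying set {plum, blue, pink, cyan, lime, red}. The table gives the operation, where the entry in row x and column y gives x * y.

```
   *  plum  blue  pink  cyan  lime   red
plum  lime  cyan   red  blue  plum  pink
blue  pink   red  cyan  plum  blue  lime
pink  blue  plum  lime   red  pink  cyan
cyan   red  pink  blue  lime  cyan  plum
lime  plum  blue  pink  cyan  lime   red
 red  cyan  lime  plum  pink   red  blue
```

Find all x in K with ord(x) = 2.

{cyan, pink, plum}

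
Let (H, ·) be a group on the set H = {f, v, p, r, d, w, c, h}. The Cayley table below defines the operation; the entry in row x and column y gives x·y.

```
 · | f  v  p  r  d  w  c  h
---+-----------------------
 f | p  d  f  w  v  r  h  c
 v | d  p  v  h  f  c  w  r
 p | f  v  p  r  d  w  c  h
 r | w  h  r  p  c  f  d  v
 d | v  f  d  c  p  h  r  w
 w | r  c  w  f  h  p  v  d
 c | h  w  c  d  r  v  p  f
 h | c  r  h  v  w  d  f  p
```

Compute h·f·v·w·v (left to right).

v

h·f = c
c·v = w
w·w = p
p·v = v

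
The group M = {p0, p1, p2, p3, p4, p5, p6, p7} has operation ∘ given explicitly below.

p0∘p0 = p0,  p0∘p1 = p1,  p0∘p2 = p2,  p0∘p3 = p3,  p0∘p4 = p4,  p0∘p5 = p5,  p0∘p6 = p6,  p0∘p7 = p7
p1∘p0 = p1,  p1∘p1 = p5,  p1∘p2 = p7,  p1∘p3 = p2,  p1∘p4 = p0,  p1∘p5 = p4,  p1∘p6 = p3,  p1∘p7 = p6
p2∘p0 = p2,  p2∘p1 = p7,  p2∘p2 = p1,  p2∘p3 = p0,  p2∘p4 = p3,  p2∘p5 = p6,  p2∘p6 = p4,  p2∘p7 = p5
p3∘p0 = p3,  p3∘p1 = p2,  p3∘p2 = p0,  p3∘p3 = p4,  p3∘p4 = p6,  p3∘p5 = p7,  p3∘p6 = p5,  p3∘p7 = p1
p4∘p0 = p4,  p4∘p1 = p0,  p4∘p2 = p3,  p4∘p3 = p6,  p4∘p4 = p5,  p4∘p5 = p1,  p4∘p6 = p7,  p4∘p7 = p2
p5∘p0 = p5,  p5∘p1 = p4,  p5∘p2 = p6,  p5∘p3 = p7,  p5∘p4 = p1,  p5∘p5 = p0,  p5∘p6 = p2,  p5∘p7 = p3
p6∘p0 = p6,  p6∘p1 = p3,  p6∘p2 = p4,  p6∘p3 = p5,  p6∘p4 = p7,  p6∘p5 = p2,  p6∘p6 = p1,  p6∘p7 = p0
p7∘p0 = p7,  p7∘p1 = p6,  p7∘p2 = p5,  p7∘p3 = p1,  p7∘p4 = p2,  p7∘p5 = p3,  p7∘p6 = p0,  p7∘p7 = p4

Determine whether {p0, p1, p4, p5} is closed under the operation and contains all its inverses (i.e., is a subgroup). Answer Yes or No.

{p0, p1, p4, p5} contains the identity p0.
Checking products: every product of two elements of {p0, p1, p4, p5} (read from the table) lies in {p0, p1, p4, p5}, so the set is closed.
In a finite group, a nonempty closed subset is a subgroup. So {p0, p1, p4, p5} ≤ M.

Yes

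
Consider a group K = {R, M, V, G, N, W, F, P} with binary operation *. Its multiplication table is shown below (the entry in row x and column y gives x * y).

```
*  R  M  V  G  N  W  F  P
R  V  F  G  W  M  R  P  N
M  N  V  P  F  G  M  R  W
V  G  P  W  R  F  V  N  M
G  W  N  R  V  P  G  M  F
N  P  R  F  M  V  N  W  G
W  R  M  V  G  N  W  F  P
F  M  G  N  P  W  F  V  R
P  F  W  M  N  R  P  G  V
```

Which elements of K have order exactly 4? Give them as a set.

Identity is W. Compute the order of each non-identity element by repeated multiplication:
  R: R → V → G → W  (order 4)
  M: M → V → P → W  (order 4)
  V: V → W  (order 2)
  G: G → V → R → W  (order 4)
  N: N → V → F → W  (order 4)
  F: F → V → N → W  (order 4)
  P: P → V → M → W  (order 4)
Elements of order 4: {F, G, M, N, P, R}.

{F, G, M, N, P, R}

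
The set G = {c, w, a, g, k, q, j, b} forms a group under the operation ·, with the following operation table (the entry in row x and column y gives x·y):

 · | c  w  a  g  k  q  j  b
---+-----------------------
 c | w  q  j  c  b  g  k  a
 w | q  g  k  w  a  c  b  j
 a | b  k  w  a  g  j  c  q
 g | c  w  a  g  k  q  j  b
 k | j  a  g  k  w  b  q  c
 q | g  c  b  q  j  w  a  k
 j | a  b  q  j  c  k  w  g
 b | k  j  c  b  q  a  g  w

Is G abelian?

j·c = a but c·j = k.
Since j and c do not commute, G is not abelian.

No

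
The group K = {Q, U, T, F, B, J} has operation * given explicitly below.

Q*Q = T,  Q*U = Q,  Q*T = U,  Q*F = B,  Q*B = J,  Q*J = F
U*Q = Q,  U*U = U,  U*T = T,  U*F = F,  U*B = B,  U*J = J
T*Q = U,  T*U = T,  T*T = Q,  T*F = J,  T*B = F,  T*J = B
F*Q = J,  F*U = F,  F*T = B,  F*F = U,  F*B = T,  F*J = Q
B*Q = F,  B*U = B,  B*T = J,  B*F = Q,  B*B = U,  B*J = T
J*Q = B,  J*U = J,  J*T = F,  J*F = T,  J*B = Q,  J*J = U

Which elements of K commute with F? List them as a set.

Compare row F with column F entry by entry.
J * F = T but F * J = Q, so J does not.
Collecting the elements that commute with F: C(F) = {F, U}.
(Structurally, K here is isomorphic to the symmetric group S_3.)

{F, U}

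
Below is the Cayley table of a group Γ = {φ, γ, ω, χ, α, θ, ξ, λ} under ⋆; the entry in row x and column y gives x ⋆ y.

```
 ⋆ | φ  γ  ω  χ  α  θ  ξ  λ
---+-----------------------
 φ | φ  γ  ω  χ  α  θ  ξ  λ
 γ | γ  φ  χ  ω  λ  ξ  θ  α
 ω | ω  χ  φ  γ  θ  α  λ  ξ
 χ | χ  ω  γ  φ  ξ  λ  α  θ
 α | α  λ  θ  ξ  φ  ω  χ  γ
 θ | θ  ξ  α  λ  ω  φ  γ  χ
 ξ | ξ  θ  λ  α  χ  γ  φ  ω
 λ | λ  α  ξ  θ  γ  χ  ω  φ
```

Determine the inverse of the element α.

α

First locate the identity: row φ matches the header, so φ is the identity.
Scan row α for φ: α ⋆ α = φ. Hence α^(-1) = α.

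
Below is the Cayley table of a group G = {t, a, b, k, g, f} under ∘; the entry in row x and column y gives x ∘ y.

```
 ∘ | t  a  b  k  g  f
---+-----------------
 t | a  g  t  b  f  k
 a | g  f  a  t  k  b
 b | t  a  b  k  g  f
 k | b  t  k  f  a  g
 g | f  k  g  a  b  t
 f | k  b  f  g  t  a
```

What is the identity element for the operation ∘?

b

The identity e satisfies e ∘ x = x for all x, so its row in the table reproduces the column headers.
Row b reads: t, a, b, k, g, f — exactly the header order. So b is the identity.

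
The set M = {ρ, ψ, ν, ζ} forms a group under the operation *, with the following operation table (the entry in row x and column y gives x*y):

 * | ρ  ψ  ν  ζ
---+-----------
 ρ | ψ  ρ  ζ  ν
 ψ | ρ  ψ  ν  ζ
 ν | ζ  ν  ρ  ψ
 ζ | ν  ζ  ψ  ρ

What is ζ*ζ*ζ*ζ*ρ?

ρ

ζ*ζ = ρ
ρ*ζ = ν
ν*ζ = ψ
ψ*ρ = ρ
(Structurally, M here is isomorphic to the cyclic group Z_4.)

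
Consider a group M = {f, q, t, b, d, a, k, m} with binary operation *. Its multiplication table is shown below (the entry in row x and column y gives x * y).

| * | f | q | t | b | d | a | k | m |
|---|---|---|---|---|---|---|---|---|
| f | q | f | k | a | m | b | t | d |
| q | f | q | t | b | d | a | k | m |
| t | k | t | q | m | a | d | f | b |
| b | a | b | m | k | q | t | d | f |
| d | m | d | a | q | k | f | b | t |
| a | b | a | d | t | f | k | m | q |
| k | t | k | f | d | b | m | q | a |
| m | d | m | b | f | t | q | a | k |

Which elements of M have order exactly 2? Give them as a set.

{f, k, t}

Identity is q. Compute the order of each non-identity element by repeated multiplication:
  f: f → q  (order 2)
  t: t → q  (order 2)
  b: b → k → d → q  (order 4)
  d: d → k → b → q  (order 4)
  a: a → k → m → q  (order 4)
  k: k → q  (order 2)
  m: m → k → a → q  (order 4)
Elements of order 2: {f, k, t}.
(Structurally, M here is isomorphic to Z_2 x Z_4.)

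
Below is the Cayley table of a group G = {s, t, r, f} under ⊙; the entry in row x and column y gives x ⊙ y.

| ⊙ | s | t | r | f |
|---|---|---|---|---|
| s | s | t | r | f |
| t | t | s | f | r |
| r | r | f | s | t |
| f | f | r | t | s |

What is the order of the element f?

2

The identity element is s (its row matches the header).
f^1 = f
f^2 = f ⊙ f = s
The first power of f equal to the identity is f^2, so ord(f) = 2.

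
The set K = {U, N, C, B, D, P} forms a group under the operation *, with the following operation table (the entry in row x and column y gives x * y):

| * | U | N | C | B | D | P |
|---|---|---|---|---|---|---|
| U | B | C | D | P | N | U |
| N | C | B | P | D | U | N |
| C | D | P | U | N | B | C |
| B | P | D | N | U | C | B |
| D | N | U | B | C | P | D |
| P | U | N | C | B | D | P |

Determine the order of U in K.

The identity element is P (its row matches the header).
U^1 = U
U^2 = U * U = B
U^3 = B * U = P
The first power of U equal to the identity is U^3, so ord(U) = 3.

3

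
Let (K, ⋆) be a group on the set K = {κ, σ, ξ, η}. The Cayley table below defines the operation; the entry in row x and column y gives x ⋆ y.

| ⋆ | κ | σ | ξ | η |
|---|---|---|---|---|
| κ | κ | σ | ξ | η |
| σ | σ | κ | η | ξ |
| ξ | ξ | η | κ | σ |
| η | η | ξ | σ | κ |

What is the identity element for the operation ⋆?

κ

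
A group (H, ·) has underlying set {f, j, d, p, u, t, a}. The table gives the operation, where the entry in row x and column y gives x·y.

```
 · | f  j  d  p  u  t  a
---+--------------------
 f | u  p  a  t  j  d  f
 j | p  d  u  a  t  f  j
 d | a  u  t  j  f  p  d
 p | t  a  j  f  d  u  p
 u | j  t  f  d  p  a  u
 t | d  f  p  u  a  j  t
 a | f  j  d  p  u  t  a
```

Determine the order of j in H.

The identity element is a (its row matches the header).
j^1 = j
j^2 = j·j = d
j^3 = d·j = u
j^4 = u·j = t
j^5 = t·j = f
j^6 = f·j = p
j^7 = p·j = a
The first power of j equal to the identity is j^7, so ord(j) = 7.

7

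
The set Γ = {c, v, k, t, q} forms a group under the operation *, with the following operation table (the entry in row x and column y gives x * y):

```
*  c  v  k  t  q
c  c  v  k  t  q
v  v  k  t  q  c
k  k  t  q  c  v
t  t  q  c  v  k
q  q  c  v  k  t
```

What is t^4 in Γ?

k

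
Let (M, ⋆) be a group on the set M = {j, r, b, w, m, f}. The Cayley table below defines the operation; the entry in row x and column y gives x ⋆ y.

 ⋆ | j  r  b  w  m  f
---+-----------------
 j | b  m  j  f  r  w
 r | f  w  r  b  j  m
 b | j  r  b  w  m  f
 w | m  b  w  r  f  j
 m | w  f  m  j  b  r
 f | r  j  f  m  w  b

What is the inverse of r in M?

First locate the identity: row b matches the header, so b is the identity.
Scan row r for b: r ⋆ w = b. Hence r^(-1) = w.
(Structurally, M here is isomorphic to the symmetric group S_3.)

w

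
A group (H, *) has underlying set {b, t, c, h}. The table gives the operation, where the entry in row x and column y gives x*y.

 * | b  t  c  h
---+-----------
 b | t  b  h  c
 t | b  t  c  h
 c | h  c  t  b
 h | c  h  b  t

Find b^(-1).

b

First locate the identity: row t matches the header, so t is the identity.
Scan row b for t: b*b = t. Hence b^(-1) = b.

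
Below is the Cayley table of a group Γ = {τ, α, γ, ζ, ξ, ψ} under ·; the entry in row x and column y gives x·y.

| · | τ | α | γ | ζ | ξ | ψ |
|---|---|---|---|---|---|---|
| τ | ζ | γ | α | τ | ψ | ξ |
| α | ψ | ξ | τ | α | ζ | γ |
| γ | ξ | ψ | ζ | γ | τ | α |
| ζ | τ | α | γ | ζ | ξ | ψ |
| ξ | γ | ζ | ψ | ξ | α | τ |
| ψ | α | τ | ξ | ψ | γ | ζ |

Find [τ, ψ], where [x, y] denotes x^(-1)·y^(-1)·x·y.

α

Identity is ζ; from the table τ^(-1) = τ and ψ^(-1) = ψ.
τ·ψ = ξ
ξ·τ = γ
γ·ψ = α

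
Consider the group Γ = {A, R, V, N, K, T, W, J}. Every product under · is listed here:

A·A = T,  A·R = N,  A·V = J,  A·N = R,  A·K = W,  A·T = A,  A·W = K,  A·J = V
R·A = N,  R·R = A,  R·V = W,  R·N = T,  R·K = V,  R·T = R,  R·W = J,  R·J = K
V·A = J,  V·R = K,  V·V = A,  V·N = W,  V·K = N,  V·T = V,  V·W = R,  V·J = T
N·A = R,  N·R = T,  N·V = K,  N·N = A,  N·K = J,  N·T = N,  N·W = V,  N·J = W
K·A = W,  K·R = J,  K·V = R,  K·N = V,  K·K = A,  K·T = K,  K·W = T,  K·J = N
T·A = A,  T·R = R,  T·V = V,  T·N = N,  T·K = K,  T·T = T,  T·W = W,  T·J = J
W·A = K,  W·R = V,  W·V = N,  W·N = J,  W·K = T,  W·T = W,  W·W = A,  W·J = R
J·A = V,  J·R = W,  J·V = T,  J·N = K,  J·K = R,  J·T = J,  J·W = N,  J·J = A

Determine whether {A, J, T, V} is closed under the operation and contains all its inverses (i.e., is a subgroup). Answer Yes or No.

{A, J, T, V} contains the identity T.
Checking products: every product of two elements of {A, J, T, V} (read from the table) lies in {A, J, T, V}, so the set is closed.
In a finite group, a nonempty closed subset is a subgroup. So {A, J, T, V} ≤ Γ.

Yes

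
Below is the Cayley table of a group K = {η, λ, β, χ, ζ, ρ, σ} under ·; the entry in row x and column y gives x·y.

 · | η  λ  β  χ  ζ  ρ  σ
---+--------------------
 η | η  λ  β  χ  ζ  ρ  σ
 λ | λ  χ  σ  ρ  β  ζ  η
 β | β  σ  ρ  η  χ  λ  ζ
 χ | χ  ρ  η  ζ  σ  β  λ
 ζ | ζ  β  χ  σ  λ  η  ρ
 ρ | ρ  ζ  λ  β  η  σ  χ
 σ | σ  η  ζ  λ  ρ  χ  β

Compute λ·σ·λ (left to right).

λ·σ = η
η·λ = λ
(Structurally, K here is isomorphic to the cyclic group Z_7.)

λ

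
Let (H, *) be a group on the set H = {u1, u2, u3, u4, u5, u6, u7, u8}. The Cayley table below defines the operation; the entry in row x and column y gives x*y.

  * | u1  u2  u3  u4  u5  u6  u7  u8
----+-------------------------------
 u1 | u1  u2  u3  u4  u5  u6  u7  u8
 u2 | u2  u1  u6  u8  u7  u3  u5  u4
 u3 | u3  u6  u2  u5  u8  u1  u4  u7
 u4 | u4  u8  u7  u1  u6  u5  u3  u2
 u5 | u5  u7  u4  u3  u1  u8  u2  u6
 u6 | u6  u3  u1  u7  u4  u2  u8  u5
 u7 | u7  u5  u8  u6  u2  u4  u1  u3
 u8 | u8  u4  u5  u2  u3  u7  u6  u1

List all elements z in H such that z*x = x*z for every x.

{u1, u2}

An element z is central iff its row equals its column in the table.
For u5: u5*u3 = u4 ≠ u8 = u3*u5, so u5 ∉ Z.
Checking each element this way leaves Z(H) = {u1, u2}.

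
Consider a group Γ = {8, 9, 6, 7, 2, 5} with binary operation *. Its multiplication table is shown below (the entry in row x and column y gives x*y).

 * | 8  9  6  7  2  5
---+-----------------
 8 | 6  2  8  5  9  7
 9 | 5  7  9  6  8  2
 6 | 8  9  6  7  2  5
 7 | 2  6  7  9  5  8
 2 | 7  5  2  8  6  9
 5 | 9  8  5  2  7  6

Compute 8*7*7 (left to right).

2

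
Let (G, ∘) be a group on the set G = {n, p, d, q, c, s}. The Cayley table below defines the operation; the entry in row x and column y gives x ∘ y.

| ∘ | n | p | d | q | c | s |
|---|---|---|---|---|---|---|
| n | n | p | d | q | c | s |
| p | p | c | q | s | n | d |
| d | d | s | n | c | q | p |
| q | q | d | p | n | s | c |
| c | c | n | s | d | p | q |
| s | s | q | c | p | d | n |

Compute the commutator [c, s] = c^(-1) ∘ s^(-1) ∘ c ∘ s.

Identity is n; from the table c^(-1) = p and s^(-1) = s.
p ∘ s = d
d ∘ c = q
q ∘ s = c

c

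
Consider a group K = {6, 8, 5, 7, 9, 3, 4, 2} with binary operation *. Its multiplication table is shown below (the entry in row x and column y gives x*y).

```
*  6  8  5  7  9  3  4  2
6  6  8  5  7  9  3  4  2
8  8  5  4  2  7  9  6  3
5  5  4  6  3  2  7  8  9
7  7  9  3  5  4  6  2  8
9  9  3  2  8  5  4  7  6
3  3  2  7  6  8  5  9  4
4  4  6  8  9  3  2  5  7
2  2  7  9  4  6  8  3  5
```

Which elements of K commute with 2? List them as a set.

{2, 5, 6, 9}

Compare row 2 with column 2 entry by entry.
5*2 = 9 = 2*5, so 5 commutes with 2.
3*2 = 4 but 2*3 = 8, so 3 does not.
Collecting the elements that commute with 2: C(2) = {2, 5, 6, 9}.
(Structurally, K here is isomorphic to the quaternion group Q_8.)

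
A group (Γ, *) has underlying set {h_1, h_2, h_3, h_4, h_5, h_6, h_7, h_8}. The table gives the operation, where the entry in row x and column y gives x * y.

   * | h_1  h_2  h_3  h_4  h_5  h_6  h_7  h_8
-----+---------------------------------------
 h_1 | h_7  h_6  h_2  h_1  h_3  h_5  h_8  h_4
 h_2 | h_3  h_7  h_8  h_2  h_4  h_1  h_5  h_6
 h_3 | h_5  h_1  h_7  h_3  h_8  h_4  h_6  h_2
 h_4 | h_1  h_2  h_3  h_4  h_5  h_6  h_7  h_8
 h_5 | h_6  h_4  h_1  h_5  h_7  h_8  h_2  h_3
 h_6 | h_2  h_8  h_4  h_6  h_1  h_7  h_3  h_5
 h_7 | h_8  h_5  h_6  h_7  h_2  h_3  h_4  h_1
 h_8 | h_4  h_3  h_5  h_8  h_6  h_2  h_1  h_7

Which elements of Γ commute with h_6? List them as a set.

Compare row h_6 with column h_6 entry by entry.
h_7 * h_6 = h_3 = h_6 * h_7, so h_7 commutes with h_6.
h_2 * h_6 = h_1 but h_6 * h_2 = h_8, so h_2 does not.
Collecting the elements that commute with h_6: C(h_6) = {h_3, h_4, h_6, h_7}.

{h_3, h_4, h_6, h_7}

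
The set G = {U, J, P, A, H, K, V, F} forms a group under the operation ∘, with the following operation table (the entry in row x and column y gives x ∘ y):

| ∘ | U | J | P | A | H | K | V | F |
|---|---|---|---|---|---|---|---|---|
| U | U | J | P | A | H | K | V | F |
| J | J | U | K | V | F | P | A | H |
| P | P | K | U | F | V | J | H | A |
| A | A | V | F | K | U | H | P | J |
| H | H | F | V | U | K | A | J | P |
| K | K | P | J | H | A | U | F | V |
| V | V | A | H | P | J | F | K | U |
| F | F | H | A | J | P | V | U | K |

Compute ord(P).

2

The identity element is U (its row matches the header).
P^1 = P
P^2 = P ∘ P = U
The first power of P equal to the identity is P^2, so ord(P) = 2.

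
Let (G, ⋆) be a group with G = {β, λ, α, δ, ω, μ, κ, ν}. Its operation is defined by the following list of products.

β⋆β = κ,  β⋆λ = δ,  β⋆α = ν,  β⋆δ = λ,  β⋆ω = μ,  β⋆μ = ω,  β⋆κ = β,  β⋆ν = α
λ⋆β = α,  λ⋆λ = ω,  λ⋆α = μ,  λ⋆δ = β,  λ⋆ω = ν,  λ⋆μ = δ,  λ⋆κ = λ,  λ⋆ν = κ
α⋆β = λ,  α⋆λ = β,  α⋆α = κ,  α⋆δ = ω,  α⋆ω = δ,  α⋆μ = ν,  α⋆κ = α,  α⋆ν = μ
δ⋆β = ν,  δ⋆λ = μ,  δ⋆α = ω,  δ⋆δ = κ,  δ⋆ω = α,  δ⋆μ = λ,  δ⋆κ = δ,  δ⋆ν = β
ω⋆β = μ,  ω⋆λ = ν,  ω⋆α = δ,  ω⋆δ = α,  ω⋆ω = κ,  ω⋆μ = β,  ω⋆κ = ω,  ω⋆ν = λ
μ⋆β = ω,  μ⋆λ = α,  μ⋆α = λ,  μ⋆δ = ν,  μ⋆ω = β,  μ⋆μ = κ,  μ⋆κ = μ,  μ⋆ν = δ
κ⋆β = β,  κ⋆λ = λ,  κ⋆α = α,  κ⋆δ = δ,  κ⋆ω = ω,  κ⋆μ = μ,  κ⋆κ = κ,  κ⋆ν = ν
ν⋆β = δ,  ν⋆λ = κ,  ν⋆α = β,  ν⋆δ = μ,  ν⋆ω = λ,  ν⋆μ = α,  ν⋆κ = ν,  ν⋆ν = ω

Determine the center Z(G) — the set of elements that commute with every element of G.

{κ, ω}

An element z is central iff its row equals its column in the table.
For δ: δ ⋆ λ = μ ≠ β = λ ⋆ δ, so δ ∉ Z.
Checking each element this way leaves Z(G) = {κ, ω}.
(Structurally, G here is isomorphic to the dihedral group D_4.)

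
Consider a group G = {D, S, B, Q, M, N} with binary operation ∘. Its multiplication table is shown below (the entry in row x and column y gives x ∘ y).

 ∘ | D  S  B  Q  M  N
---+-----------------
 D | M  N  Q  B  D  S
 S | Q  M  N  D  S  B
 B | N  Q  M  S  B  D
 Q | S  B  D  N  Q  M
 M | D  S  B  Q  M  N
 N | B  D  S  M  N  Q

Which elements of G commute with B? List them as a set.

Compare row B with column B entry by entry.
D ∘ B = Q but B ∘ D = N, so D does not.
Collecting the elements that commute with B: C(B) = {B, M}.
(Structurally, G here is isomorphic to the symmetric group S_3.)

{B, M}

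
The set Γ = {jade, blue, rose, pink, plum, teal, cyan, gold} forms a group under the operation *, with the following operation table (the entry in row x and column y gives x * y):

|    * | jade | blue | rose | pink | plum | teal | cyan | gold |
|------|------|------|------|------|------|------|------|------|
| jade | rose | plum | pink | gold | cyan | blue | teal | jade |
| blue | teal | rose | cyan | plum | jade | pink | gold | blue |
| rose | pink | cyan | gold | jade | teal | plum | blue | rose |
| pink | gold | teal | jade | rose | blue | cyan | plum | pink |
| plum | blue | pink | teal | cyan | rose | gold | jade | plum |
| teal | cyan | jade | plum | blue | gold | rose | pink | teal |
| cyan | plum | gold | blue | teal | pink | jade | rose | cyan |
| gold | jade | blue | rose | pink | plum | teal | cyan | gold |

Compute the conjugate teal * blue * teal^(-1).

The identity is gold. In row teal, the entry gold sits in column plum, so teal^(-1) = plum.
teal * blue = jade
jade * plum = cyan
(Structurally, Γ here is isomorphic to the quaternion group Q_8.)

cyan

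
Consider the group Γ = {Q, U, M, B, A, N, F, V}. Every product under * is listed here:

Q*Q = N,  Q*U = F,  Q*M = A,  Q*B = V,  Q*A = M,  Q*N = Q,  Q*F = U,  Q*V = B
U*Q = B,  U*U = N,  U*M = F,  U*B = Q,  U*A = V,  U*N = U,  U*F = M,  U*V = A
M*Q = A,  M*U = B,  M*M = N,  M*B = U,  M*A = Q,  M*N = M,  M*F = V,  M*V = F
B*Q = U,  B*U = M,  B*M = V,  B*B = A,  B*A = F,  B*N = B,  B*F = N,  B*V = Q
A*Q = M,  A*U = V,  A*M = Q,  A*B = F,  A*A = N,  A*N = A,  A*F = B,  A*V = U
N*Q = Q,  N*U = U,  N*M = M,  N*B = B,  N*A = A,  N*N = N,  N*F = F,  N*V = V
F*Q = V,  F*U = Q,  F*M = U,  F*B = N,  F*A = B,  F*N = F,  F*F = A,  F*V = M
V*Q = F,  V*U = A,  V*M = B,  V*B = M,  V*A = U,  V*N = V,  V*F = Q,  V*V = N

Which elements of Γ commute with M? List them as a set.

{A, M, N, Q}

Compare row M with column M entry by entry.
A * M = Q = M * A, so A commutes with M.
U * M = F but M * U = B, so U does not.
Collecting the elements that commute with M: C(M) = {A, M, N, Q}.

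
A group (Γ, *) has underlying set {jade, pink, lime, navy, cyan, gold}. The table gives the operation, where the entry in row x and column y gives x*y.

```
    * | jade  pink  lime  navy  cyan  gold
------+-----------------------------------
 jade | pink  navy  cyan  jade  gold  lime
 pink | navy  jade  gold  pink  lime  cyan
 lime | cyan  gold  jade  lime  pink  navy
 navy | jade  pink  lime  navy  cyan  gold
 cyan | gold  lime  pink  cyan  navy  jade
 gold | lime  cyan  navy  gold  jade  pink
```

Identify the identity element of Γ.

The identity e satisfies e*x = x for all x, so its row in the table reproduces the column headers.
Row navy reads: jade, pink, lime, navy, cyan, gold — exactly the header order. So navy is the identity.

navy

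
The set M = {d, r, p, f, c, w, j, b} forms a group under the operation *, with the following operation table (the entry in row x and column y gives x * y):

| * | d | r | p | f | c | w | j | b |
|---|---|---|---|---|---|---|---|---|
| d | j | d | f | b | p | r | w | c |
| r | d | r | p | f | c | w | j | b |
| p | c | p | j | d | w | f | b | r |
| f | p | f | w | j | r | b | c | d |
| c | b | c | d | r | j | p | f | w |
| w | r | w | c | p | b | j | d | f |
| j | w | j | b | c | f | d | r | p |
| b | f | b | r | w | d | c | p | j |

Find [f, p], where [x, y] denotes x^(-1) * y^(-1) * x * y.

j

Identity is r; from the table f^(-1) = c and p^(-1) = b.
c * b = w
w * f = p
p * p = j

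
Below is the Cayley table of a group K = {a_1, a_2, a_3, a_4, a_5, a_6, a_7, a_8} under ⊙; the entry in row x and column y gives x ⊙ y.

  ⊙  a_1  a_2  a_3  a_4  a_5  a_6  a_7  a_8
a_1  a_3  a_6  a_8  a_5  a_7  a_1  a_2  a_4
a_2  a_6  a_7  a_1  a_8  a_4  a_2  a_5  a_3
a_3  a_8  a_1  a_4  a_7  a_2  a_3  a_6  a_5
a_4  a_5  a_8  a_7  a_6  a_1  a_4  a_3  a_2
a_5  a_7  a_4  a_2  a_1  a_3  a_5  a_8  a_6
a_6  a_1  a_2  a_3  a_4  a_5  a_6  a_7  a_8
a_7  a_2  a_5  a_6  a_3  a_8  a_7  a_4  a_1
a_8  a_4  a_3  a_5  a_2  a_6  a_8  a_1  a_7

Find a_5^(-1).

a_8

First locate the identity: row a_6 matches the header, so a_6 is the identity.
Scan row a_5 for a_6: a_5 ⊙ a_8 = a_6. Hence a_5^(-1) = a_8.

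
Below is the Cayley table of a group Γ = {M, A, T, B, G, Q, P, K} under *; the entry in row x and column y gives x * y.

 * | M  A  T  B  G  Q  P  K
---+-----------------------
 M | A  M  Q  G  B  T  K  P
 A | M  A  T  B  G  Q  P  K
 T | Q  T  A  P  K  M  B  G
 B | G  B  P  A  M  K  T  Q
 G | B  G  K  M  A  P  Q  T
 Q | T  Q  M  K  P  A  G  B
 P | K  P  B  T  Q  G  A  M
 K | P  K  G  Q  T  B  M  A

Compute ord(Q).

The identity element is A (its row matches the header).
Q^1 = Q
Q^2 = Q * Q = A
The first power of Q equal to the identity is Q^2, so ord(Q) = 2.

2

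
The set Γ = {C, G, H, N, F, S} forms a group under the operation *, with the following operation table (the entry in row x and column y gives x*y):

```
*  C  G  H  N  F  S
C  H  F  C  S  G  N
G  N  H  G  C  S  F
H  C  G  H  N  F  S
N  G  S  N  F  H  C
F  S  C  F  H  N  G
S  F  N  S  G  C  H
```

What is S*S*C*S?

S*S = H
H*C = C
C*S = N

N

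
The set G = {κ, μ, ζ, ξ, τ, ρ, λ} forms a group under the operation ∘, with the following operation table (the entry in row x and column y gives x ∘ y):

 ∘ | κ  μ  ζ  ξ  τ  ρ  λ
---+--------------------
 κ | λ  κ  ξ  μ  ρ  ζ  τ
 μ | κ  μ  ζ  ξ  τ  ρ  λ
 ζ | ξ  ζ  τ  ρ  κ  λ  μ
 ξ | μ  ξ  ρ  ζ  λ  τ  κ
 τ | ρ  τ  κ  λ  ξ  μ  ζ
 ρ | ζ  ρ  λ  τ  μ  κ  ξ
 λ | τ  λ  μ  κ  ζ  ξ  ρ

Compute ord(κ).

The identity element is μ (its row matches the header).
κ^1 = κ
κ^2 = κ ∘ κ = λ
κ^3 = λ ∘ κ = τ
κ^4 = τ ∘ κ = ρ
κ^5 = ρ ∘ κ = ζ
κ^6 = ζ ∘ κ = ξ
κ^7 = ξ ∘ κ = μ
The first power of κ equal to the identity is κ^7, so ord(κ) = 7.
(Structurally, G here is isomorphic to the cyclic group Z_7.)

7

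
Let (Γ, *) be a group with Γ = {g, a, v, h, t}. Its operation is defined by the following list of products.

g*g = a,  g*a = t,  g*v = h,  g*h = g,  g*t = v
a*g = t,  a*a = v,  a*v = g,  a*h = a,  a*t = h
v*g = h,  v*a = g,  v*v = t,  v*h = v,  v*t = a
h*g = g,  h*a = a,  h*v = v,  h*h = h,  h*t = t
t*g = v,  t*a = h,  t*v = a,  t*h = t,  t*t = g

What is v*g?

h

Read row v, column g: v*g = h.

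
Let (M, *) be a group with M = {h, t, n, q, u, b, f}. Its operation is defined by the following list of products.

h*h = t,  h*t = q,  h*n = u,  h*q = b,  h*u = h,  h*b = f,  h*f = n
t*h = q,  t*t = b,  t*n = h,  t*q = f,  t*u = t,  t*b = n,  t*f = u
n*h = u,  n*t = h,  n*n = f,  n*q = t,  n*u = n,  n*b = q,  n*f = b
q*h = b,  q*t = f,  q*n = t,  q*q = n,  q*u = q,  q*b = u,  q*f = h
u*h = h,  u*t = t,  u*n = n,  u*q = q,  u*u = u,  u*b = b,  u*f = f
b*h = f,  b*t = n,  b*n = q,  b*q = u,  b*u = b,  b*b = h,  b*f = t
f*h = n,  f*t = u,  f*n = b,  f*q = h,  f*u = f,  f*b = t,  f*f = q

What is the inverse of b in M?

q

First locate the identity: row u matches the header, so u is the identity.
Scan row b for u: b * q = u. Hence b^(-1) = q.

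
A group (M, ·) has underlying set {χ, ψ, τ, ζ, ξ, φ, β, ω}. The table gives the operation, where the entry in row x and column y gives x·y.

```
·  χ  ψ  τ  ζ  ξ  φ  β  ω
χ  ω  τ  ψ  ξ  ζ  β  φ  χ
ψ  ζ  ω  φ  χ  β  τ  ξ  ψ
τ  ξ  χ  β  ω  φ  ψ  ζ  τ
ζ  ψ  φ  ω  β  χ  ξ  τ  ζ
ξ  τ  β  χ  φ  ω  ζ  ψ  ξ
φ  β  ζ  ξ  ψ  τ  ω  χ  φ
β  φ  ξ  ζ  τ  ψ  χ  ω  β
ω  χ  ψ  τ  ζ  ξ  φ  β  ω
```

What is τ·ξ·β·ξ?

τ·ξ = φ
φ·β = χ
χ·ξ = ζ
(Structurally, M here is isomorphic to the dihedral group D_4.)

ζ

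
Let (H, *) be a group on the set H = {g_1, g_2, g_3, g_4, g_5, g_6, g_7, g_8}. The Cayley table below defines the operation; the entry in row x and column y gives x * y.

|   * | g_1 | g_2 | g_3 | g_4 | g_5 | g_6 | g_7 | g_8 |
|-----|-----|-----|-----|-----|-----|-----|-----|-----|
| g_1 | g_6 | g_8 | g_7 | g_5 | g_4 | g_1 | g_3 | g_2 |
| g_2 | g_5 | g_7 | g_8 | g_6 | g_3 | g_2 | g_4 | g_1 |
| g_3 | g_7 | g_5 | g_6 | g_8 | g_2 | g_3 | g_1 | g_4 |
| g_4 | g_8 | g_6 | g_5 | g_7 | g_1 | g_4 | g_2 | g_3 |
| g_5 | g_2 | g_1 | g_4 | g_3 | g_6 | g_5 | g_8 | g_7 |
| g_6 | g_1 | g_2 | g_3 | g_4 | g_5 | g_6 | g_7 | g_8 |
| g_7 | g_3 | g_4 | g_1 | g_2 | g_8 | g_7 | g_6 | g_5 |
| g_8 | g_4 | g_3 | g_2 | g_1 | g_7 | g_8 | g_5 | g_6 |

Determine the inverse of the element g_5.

g_5

First locate the identity: row g_6 matches the header, so g_6 is the identity.
Scan row g_5 for g_6: g_5 * g_5 = g_6. Hence g_5^(-1) = g_5.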